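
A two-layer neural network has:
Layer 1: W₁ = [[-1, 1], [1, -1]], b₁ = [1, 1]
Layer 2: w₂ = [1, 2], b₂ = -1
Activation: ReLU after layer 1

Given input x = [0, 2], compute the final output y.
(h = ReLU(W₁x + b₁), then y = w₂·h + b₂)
y = 2

Layer 1 pre-activation: z₁ = [3, -1]
After ReLU: h = [3, 0]
Layer 2 output: y = 1×3 + 2×0 + -1 = 2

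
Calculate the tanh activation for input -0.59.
-0.5299

tanh(-0.59) = (e^(-0.59) - e^(0.59))/(e^(-0.59) + e^(0.59)) = -0.5299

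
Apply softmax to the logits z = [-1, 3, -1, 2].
p = [0.013, 0.712, 0.013, 0.2619]

exp(z) = [0.3679, 20.09, 0.3679, 7.389]
Sum = 28.21
p = [0.013, 0.712, 0.013, 0.2619]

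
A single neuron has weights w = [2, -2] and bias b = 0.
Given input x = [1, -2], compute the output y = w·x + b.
y = 6

y = (2)(1) + (-2)(-2) + 0 = 6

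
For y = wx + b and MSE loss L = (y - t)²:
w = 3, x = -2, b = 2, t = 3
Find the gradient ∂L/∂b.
∂L/∂b = -14

y = wx + b = (3)(-2) + 2 = -4
∂L/∂y = 2(y - t) = 2(-4 - 3) = -14
∂y/∂b = 1
∂L/∂b = ∂L/∂y · ∂y/∂b = -14 × 1 = -14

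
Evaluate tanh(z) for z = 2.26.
0.9785

tanh(2.26) = (e^(2.26) - e^(-2.26))/(e^(2.26) + e^(-2.26)) = 0.9785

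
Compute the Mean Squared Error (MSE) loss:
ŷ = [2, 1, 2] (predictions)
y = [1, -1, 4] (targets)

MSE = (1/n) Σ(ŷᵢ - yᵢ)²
MSE = 3

MSE = (1/3)((2-1)² + (1--1)² + (2-4)²) = (1/3)(1 + 4 + 4) = 3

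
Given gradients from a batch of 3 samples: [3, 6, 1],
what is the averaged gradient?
Average gradient = 3.333

Average = (1/3)(3 + 6 + 1) = 10/3 = 3.333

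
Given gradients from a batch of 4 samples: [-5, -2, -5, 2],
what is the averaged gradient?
Average gradient = -2.5

Average = (1/4)(-5 + -2 + -5 + 2) = -10/4 = -2.5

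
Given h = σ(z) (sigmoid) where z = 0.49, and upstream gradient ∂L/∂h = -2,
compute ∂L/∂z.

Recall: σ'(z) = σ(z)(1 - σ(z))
∂L/∂z = -0.4711

σ(0.49) = 0.6201
σ'(0.49) = σ(0.49)(1 - σ(0.49)) = 0.6201 × 0.3799 = 0.2356
∂L/∂z = ∂L/∂h · σ'(z) = -2 × 0.2356 = -0.4711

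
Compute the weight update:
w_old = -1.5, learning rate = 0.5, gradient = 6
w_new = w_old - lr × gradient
w_new = -4.5

w_new = w - η·∂L/∂w = -1.5 - 0.5×(6) = -1.5 - (3) = -4.5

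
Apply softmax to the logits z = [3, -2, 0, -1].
p = [0.9304, 0.0063, 0.0463, 0.017]

exp(z) = [20.09, 0.1353, 1, 0.3679]
Sum = 21.59
p = [0.9304, 0.0063, 0.0463, 0.017]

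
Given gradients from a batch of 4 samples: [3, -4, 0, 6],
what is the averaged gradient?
Average gradient = 1.25

Average = (1/4)(3 + -4 + 0 + 6) = 5/4 = 1.25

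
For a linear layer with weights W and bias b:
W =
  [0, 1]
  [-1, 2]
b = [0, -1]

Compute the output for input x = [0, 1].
y = [1, 1]

Wx = [0×0 + 1×1, -1×0 + 2×1]
   = [1, 2]
y = Wx + b = [1 + 0, 2 + -1] = [1, 1]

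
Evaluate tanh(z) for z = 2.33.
0.9812

tanh(2.33) = (e^(2.33) - e^(-2.33))/(e^(2.33) + e^(-2.33)) = 0.9812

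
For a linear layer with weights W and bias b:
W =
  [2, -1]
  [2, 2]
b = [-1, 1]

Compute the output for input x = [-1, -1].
y = [-2, -3]

Wx = [2×-1 + -1×-1, 2×-1 + 2×-1]
   = [-1, -4]
y = Wx + b = [-1 + -1, -4 + 1] = [-2, -3]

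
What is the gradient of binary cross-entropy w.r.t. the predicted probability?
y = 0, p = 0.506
∂L/∂p = 2.024

∂L/∂p = -y/p + (1-y)/(1-p) = 0 + 1/0.494 = 2.024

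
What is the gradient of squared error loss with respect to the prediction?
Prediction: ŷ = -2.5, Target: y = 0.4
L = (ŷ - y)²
∂L/∂ŷ = -5.8

∂L/∂ŷ = 2(ŷ - y) = 2(-2.5 - 0.4) = 2(-2.9) = -5.8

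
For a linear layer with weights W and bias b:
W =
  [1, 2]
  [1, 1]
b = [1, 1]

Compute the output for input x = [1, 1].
y = [4, 3]

Wx = [1×1 + 2×1, 1×1 + 1×1]
   = [3, 2]
y = Wx + b = [3 + 1, 2 + 1] = [4, 3]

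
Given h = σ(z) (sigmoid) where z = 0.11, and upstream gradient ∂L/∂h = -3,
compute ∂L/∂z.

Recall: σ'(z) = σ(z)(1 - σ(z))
∂L/∂z = -0.7477

σ(0.11) = 0.5275
σ'(0.11) = σ(0.11)(1 - σ(0.11)) = 0.5275 × 0.4725 = 0.2492
∂L/∂z = ∂L/∂h · σ'(z) = -3 × 0.2492 = -0.7477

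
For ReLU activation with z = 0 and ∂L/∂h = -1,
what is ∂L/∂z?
∂L/∂z = 0

h = ReLU(0) = 0
At z = 0: ∂h/∂z = 0 (by convention)
∂L/∂z = ∂L/∂h · ∂h/∂z = -1 × 0 = 0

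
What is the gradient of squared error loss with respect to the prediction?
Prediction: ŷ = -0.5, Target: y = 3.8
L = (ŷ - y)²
∂L/∂ŷ = -8.6

∂L/∂ŷ = 2(ŷ - y) = 2(-0.5 - 3.8) = 2(-4.3) = -8.6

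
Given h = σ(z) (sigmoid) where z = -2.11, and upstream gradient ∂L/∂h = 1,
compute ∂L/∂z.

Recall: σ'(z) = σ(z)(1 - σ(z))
∂L/∂z = 0.09644

σ(-2.11) = 0.1081
σ'(-2.11) = σ(-2.11)(1 - σ(-2.11)) = 0.1081 × 0.8919 = 0.09644
∂L/∂z = ∂L/∂h · σ'(z) = 1 × 0.09644 = 0.09644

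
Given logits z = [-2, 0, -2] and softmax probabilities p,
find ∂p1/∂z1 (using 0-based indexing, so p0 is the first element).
∂p1/∂z1 = 0.1676

p = softmax(z) = [0.1065, 0.787, 0.1065]
p1 = 0.787

∂p1/∂z1 = p1(1 - p1) = 0.787 × (1 - 0.787) = 0.1676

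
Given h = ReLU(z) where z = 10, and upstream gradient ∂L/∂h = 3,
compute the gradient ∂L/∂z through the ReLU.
∂L/∂z = 3

h = ReLU(10) = 10
Since z > 0: ∂h/∂z = 1
∂L/∂z = ∂L/∂h · ∂h/∂z = 3 × 1 = 3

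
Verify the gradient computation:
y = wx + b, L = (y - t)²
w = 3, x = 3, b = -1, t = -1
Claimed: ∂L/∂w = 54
Correct

y = (3)(3) + -1 = 8
∂L/∂y = 2(y - t) = 2(8 - -1) = 18
∂y/∂w = x = 3
∂L/∂w = 18 × 3 = 54

Claimed value: 54
Correct: The correct gradient is 54.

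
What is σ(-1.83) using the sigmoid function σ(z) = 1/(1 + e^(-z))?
0.1382

sigmoid(-1.83) = 1/(1 + e^(1.83)) = 1/(1 + 6.234) = 0.1382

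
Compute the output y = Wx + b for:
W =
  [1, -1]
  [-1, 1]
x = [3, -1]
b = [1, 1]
y = [5, -3]

Wx = [1×3 + -1×-1, -1×3 + 1×-1]
   = [4, -4]
y = Wx + b = [4 + 1, -4 + 1] = [5, -3]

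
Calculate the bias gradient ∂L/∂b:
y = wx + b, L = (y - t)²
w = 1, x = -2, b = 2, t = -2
∂L/∂b = 4

y = wx + b = (1)(-2) + 2 = 0
∂L/∂y = 2(y - t) = 2(0 - -2) = 4
∂y/∂b = 1
∂L/∂b = ∂L/∂y · ∂y/∂b = 4 × 1 = 4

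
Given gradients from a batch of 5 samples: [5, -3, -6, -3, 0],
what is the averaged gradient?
Average gradient = -1.4

Average = (1/5)(5 + -3 + -6 + -3 + 0) = -7/5 = -1.4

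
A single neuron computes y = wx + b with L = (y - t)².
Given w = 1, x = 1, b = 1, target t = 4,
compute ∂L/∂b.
∂L/∂b = -4

y = wx + b = (1)(1) + 1 = 2
∂L/∂y = 2(y - t) = 2(2 - 4) = -4
∂y/∂b = 1
∂L/∂b = ∂L/∂y · ∂y/∂b = -4 × 1 = -4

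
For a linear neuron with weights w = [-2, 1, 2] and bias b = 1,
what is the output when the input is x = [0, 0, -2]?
y = -3

y = (-2)(0) + (1)(0) + (2)(-2) + 1 = -3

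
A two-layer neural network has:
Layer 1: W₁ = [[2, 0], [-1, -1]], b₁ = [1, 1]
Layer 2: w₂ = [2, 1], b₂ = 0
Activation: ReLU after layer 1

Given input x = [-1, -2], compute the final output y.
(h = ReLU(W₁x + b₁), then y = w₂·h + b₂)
y = 4

Layer 1 pre-activation: z₁ = [-1, 4]
After ReLU: h = [0, 4]
Layer 2 output: y = 2×0 + 1×4 + 0 = 4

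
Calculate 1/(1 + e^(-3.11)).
0.9573

sigmoid(3.11) = 1/(1 + e^(-3.11)) = 1/(1 + 0.0446) = 0.9573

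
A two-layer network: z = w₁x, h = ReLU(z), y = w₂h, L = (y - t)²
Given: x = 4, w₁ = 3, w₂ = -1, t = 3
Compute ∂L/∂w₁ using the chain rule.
∂L/∂w₁ = 120

Forward pass:
z = w₁x = 3×4 = 12
h = ReLU(12) = 12
y = w₂h = -1×12 = -12

Backward pass:
∂L/∂y = 2(y - t) = 2(-12 - 3) = -30
∂y/∂h = w₂ = -1
∂h/∂z = 1 (ReLU derivative)
∂z/∂w₁ = x = 4

∂L/∂w₁ = -30 × -1 × 1 × 4 = 120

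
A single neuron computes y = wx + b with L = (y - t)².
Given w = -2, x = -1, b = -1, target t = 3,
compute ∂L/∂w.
∂L/∂w = 4

y = wx + b = (-2)(-1) + -1 = 1
∂L/∂y = 2(y - t) = 2(1 - 3) = -4
∂y/∂w = x = -1
∂L/∂w = ∂L/∂y · ∂y/∂w = -4 × -1 = 4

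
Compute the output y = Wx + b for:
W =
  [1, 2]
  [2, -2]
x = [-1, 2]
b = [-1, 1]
y = [2, -5]

Wx = [1×-1 + 2×2, 2×-1 + -2×2]
   = [3, -6]
y = Wx + b = [3 + -1, -6 + 1] = [2, -5]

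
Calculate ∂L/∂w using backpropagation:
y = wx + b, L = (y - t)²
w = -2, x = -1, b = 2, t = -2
∂L/∂w = -12

y = wx + b = (-2)(-1) + 2 = 4
∂L/∂y = 2(y - t) = 2(4 - -2) = 12
∂y/∂w = x = -1
∂L/∂w = ∂L/∂y · ∂y/∂w = 12 × -1 = -12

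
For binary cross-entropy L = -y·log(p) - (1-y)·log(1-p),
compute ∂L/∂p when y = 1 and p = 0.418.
∂L/∂p = -2.392

∂L/∂p = -y/p + (1-y)/(1-p) = -1/0.418 + 0 = -2.392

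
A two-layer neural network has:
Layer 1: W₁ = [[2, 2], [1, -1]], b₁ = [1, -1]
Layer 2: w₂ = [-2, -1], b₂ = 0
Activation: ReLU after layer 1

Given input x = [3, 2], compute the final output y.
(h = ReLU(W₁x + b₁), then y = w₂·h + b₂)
y = -22

Layer 1 pre-activation: z₁ = [11, 0]
After ReLU: h = [11, 0]
Layer 2 output: y = -2×11 + -1×0 + 0 = -22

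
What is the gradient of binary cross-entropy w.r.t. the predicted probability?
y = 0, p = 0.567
∂L/∂p = 2.309

∂L/∂p = -y/p + (1-y)/(1-p) = 0 + 1/0.433 = 2.309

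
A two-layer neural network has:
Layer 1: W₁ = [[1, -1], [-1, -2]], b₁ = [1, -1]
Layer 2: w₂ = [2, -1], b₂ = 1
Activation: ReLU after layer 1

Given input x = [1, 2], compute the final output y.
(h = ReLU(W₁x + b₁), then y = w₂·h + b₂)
y = 1

Layer 1 pre-activation: z₁ = [0, -6]
After ReLU: h = [0, 0]
Layer 2 output: y = 2×0 + -1×0 + 1 = 1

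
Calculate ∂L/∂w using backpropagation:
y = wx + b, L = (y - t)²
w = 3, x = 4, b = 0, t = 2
∂L/∂w = 80

y = wx + b = (3)(4) + 0 = 12
∂L/∂y = 2(y - t) = 2(12 - 2) = 20
∂y/∂w = x = 4
∂L/∂w = ∂L/∂y · ∂y/∂w = 20 × 4 = 80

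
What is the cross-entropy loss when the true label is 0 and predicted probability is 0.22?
L = 0.2485

L = -0·log(0.22) - 1·log(0.78) = -log(0.78) = 0.2485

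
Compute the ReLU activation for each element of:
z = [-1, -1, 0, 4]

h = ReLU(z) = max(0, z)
h = [0, 0, 0, 4]

ReLU applied element-wise: max(0,-1)=0, max(0,-1)=0, max(0,0)=0, max(0,4)=4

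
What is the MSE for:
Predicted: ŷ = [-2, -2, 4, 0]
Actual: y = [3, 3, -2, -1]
MSE = 21.75

MSE = (1/4)((-2-3)² + (-2-3)² + (4--2)² + (0--1)²) = (1/4)(25 + 25 + 36 + 1) = 21.75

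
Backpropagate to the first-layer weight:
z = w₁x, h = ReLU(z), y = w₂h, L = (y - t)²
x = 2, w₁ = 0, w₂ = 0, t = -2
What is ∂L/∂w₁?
∂L/∂w₁ = 0

Forward pass:
z = w₁x = 0×2 = 0
h = ReLU(0) = 0
y = w₂h = 0×0 = 0

Backward pass:
∂L/∂y = 2(y - t) = 2(0 - -2) = 4
∂y/∂h = w₂ = 0
∂h/∂z = 0 (ReLU derivative)
∂z/∂w₁ = x = 2

∂L/∂w₁ = 4 × 0 × 0 × 2 = 0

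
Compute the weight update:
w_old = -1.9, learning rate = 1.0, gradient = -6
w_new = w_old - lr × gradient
w_new = 4.1

w_new = w - η·∂L/∂w = -1.9 - 1.0×(-6) = -1.9 - (-6) = 4.1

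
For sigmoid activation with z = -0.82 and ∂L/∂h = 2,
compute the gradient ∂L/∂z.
∂L/∂z = 0.4245

σ(-0.82) = 0.3058
σ'(-0.82) = σ(-0.82)(1 - σ(-0.82)) = 0.3058 × 0.6942 = 0.2123
∂L/∂z = ∂L/∂h · σ'(z) = 2 × 0.2123 = 0.4245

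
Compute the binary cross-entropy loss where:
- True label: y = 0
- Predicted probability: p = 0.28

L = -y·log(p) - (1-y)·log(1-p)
L = 0.3285

L = -0·log(0.28) - 1·log(0.72) = -log(0.72) = 0.3285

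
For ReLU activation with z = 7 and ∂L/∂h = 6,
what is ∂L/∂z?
∂L/∂z = 6

h = ReLU(7) = 7
Since z > 0: ∂h/∂z = 1
∂L/∂z = ∂L/∂h · ∂h/∂z = 6 × 1 = 6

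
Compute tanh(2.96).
0.9946

tanh(2.96) = (e^(2.96) - e^(-2.96))/(e^(2.96) + e^(-2.96)) = 0.9946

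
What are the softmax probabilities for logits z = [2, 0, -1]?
p = [0.8438, 0.1142, 0.042]

exp(z) = [7.389, 1, 0.3679]
Sum = 8.757
p = [0.8438, 0.1142, 0.042]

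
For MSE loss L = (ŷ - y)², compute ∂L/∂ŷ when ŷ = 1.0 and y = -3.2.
∂L/∂ŷ = 8.4

∂L/∂ŷ = 2(ŷ - y) = 2(1.0 - -3.2) = 2(4.2) = 8.4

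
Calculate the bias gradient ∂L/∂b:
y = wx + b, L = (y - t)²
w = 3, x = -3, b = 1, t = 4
∂L/∂b = -24

y = wx + b = (3)(-3) + 1 = -8
∂L/∂y = 2(y - t) = 2(-8 - 4) = -24
∂y/∂b = 1
∂L/∂b = ∂L/∂y · ∂y/∂b = -24 × 1 = -24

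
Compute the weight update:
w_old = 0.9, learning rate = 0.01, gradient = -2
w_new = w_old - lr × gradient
w_new = 0.92

w_new = w - η·∂L/∂w = 0.9 - 0.01×(-2) = 0.9 - (-0.02) = 0.92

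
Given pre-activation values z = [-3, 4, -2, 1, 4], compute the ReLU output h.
h = [0, 4, 0, 1, 4]

ReLU applied element-wise: max(0,-3)=0, max(0,4)=4, max(0,-2)=0, max(0,1)=1, max(0,4)=4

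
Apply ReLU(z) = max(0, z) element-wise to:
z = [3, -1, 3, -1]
h = [3, 0, 3, 0]

ReLU applied element-wise: max(0,3)=3, max(0,-1)=0, max(0,3)=3, max(0,-1)=0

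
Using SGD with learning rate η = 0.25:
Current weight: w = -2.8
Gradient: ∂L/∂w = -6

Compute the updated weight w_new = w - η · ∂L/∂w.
w_new = -1.3

w_new = w - η·∂L/∂w = -2.8 - 0.25×(-6) = -2.8 - (-1.5) = -1.3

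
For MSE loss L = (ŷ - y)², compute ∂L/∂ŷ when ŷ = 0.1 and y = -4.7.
∂L/∂ŷ = 9.6

∂L/∂ŷ = 2(ŷ - y) = 2(0.1 - -4.7) = 2(4.8) = 9.6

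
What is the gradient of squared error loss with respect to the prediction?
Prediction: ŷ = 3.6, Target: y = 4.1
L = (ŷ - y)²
∂L/∂ŷ = -1.0

∂L/∂ŷ = 2(ŷ - y) = 2(3.6 - 4.1) = 2(-0.5) = -1.0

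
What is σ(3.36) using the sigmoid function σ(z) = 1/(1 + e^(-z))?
0.9664

sigmoid(3.36) = 1/(1 + e^(-3.36)) = 1/(1 + 0.03474) = 0.9664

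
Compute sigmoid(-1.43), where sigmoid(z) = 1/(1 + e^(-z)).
0.1931

sigmoid(-1.43) = 1/(1 + e^(1.43)) = 1/(1 + 4.179) = 0.1931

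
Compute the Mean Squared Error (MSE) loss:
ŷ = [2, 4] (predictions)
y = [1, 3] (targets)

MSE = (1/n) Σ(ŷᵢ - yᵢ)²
MSE = 1

MSE = (1/2)((2-1)² + (4-3)²) = (1/2)(1 + 1) = 1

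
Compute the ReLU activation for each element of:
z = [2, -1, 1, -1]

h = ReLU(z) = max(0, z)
h = [2, 0, 1, 0]

ReLU applied element-wise: max(0,2)=2, max(0,-1)=0, max(0,1)=1, max(0,-1)=0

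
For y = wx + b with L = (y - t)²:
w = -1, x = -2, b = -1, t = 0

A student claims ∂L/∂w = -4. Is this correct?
Correct

y = (-1)(-2) + -1 = 1
∂L/∂y = 2(y - t) = 2(1 - 0) = 2
∂y/∂w = x = -2
∂L/∂w = 2 × -2 = -4

Claimed value: -4
Correct: The correct gradient is -4.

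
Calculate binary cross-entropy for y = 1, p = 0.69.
L = 0.3711

L = -1·log(0.69) - 0·log(0.31) = -log(0.69) = 0.3711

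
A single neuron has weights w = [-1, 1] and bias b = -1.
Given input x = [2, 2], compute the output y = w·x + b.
y = -1

y = (-1)(2) + (1)(2) + -1 = -1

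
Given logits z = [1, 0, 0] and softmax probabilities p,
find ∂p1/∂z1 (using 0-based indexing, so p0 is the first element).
∂p1/∂z1 = 0.167

p = softmax(z) = [0.5761, 0.2119, 0.2119]
p1 = 0.2119

∂p1/∂z1 = p1(1 - p1) = 0.2119 × (1 - 0.2119) = 0.167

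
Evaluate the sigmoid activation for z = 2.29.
0.908

sigmoid(2.29) = 1/(1 + e^(-2.29)) = 1/(1 + 0.1013) = 0.908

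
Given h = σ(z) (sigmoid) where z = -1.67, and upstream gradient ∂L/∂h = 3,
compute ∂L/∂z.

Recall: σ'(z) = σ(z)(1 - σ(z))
∂L/∂z = 0.4

σ(-1.67) = 0.1584
σ'(-1.67) = σ(-1.67)(1 - σ(-1.67)) = 0.1584 × 0.8416 = 0.1333
∂L/∂z = ∂L/∂h · σ'(z) = 3 × 0.1333 = 0.4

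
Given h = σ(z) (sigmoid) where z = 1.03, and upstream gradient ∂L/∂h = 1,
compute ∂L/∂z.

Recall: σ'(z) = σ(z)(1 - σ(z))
∂L/∂z = 0.1939

σ(1.03) = 0.7369
σ'(1.03) = σ(1.03)(1 - σ(1.03)) = 0.7369 × 0.2631 = 0.1939
∂L/∂z = ∂L/∂h · σ'(z) = 1 × 0.1939 = 0.1939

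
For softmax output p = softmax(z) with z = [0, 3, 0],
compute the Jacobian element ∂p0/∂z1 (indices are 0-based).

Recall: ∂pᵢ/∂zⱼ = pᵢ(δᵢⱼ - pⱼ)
∂p0/∂z1 = -0.04118

p = softmax(z) = [0.04528, 0.9094, 0.04528]
p0 = 0.04528, p1 = 0.9094

∂p0/∂z1 = -p0 × p1 = -0.04528 × 0.9094 = -0.04118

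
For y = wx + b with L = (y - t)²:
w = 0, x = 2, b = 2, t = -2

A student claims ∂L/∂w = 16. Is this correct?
Correct

y = (0)(2) + 2 = 2
∂L/∂y = 2(y - t) = 2(2 - -2) = 8
∂y/∂w = x = 2
∂L/∂w = 8 × 2 = 16

Claimed value: 16
Correct: The correct gradient is 16.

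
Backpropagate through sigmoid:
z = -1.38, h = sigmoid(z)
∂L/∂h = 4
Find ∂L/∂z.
∂L/∂z = 0.6424

σ(-1.38) = 0.201
σ'(-1.38) = σ(-1.38)(1 - σ(-1.38)) = 0.201 × 0.799 = 0.1606
∂L/∂z = ∂L/∂h · σ'(z) = 4 × 0.1606 = 0.6424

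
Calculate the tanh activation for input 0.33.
0.3185

tanh(0.33) = (e^(0.33) - e^(-0.33))/(e^(0.33) + e^(-0.33)) = 0.3185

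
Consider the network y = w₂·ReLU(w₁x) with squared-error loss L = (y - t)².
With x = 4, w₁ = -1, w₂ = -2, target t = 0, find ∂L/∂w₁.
∂L/∂w₁ = 0

Forward pass:
z = w₁x = -1×4 = -4
h = ReLU(-4) = 0
y = w₂h = -2×0 = 0

Backward pass:
∂L/∂y = 2(y - t) = 2(0 - 0) = 0
∂y/∂h = w₂ = -2
∂h/∂z = 0 (ReLU derivative)
∂z/∂w₁ = x = 4

∂L/∂w₁ = 0 × -2 × 0 × 4 = 0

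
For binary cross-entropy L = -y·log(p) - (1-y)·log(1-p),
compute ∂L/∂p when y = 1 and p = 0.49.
∂L/∂p = -2.041

∂L/∂p = -y/p + (1-y)/(1-p) = -1/0.49 + 0 = -2.041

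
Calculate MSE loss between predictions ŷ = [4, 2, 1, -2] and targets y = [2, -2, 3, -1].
MSE = 6.25

MSE = (1/4)((4-2)² + (2--2)² + (1-3)² + (-2--1)²) = (1/4)(4 + 16 + 4 + 1) = 6.25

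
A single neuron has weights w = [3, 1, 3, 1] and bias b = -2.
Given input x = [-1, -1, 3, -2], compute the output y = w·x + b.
y = 1

y = (3)(-1) + (1)(-1) + (3)(3) + (1)(-2) + -2 = 1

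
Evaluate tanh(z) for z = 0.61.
0.5441

tanh(0.61) = (e^(0.61) - e^(-0.61))/(e^(0.61) + e^(-0.61)) = 0.5441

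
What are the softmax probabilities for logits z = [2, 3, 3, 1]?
p = [0.147, 0.3995, 0.3995, 0.0541]

exp(z) = [7.389, 20.09, 20.09, 2.718]
Sum = 50.28
p = [0.147, 0.3995, 0.3995, 0.0541]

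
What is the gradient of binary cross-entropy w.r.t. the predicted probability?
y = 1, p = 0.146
∂L/∂p = -6.849

∂L/∂p = -y/p + (1-y)/(1-p) = -1/0.146 + 0 = -6.849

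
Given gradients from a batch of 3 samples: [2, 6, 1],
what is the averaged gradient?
Average gradient = 3

Average = (1/3)(2 + 6 + 1) = 9/3 = 3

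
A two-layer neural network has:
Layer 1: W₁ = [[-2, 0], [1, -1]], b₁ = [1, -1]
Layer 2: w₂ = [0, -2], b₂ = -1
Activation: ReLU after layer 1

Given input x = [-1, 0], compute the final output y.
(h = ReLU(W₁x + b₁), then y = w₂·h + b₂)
y = -1

Layer 1 pre-activation: z₁ = [3, -2]
After ReLU: h = [3, 0]
Layer 2 output: y = 0×3 + -2×0 + -1 = -1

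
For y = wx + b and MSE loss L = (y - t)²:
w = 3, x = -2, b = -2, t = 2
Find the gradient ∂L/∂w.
∂L/∂w = 40

y = wx + b = (3)(-2) + -2 = -8
∂L/∂y = 2(y - t) = 2(-8 - 2) = -20
∂y/∂w = x = -2
∂L/∂w = ∂L/∂y · ∂y/∂w = -20 × -2 = 40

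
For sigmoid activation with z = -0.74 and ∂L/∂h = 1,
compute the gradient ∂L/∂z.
∂L/∂z = 0.2187

σ(-0.74) = 0.323
σ'(-0.74) = σ(-0.74)(1 - σ(-0.74)) = 0.323 × 0.677 = 0.2187
∂L/∂z = ∂L/∂h · σ'(z) = 1 × 0.2187 = 0.2187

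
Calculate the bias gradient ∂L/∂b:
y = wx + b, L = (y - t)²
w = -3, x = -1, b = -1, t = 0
∂L/∂b = 4

y = wx + b = (-3)(-1) + -1 = 2
∂L/∂y = 2(y - t) = 2(2 - 0) = 4
∂y/∂b = 1
∂L/∂b = ∂L/∂y · ∂y/∂b = 4 × 1 = 4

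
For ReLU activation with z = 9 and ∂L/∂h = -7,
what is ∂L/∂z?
∂L/∂z = -7

h = ReLU(9) = 9
Since z > 0: ∂h/∂z = 1
∂L/∂z = ∂L/∂h · ∂h/∂z = -7 × 1 = -7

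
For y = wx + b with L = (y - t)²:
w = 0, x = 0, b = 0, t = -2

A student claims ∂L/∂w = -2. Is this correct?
Incorrect

y = (0)(0) + 0 = 0
∂L/∂y = 2(y - t) = 2(0 - -2) = 4
∂y/∂w = x = 0
∂L/∂w = 4 × 0 = 0

Claimed value: -2
Incorrect: The correct gradient is 0.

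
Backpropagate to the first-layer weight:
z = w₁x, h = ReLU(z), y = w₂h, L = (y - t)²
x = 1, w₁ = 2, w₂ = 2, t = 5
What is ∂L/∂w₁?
∂L/∂w₁ = -4

Forward pass:
z = w₁x = 2×1 = 2
h = ReLU(2) = 2
y = w₂h = 2×2 = 4

Backward pass:
∂L/∂y = 2(y - t) = 2(4 - 5) = -2
∂y/∂h = w₂ = 2
∂h/∂z = 1 (ReLU derivative)
∂z/∂w₁ = x = 1

∂L/∂w₁ = -2 × 2 × 1 × 1 = -4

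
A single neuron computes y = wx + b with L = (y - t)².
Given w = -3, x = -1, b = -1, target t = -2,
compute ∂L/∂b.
∂L/∂b = 8

y = wx + b = (-3)(-1) + -1 = 2
∂L/∂y = 2(y - t) = 2(2 - -2) = 8
∂y/∂b = 1
∂L/∂b = ∂L/∂y · ∂y/∂b = 8 × 1 = 8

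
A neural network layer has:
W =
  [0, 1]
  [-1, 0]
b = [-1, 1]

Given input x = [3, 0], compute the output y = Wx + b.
y = [-1, -2]

Wx = [0×3 + 1×0, -1×3 + 0×0]
   = [0, -3]
y = Wx + b = [0 + -1, -3 + 1] = [-1, -2]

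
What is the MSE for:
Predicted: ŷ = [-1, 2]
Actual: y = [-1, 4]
MSE = 2

MSE = (1/2)((-1--1)² + (2-4)²) = (1/2)(0 + 4) = 2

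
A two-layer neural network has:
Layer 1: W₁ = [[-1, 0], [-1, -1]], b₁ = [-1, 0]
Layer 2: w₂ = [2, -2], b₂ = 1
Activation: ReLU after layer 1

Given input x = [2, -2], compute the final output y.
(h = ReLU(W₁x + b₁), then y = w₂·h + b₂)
y = 1

Layer 1 pre-activation: z₁ = [-3, 0]
After ReLU: h = [0, 0]
Layer 2 output: y = 2×0 + -2×0 + 1 = 1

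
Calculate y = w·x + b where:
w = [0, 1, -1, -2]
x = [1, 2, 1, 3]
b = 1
y = -4

y = (0)(1) + (1)(2) + (-1)(1) + (-2)(3) + 1 = -4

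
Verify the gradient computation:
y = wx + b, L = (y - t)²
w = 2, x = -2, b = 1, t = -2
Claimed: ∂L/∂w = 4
Correct

y = (2)(-2) + 1 = -3
∂L/∂y = 2(y - t) = 2(-3 - -2) = -2
∂y/∂w = x = -2
∂L/∂w = -2 × -2 = 4

Claimed value: 4
Correct: The correct gradient is 4.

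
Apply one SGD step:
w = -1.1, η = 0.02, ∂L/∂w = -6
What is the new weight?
w_new = -0.98

w_new = w - η·∂L/∂w = -1.1 - 0.02×(-6) = -1.1 - (-0.12) = -0.98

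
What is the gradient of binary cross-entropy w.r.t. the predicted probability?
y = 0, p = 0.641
∂L/∂p = 2.786

∂L/∂p = -y/p + (1-y)/(1-p) = 0 + 1/0.359 = 2.786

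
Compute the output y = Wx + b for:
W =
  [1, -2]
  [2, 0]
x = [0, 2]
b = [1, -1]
y = [-3, -1]

Wx = [1×0 + -2×2, 2×0 + 0×2]
   = [-4, 0]
y = Wx + b = [-4 + 1, 0 + -1] = [-3, -1]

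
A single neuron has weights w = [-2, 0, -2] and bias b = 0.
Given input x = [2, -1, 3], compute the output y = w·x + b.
y = -10

y = (-2)(2) + (0)(-1) + (-2)(3) + 0 = -10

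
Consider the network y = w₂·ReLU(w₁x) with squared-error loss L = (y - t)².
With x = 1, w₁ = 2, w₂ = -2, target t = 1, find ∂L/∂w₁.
∂L/∂w₁ = 20

Forward pass:
z = w₁x = 2×1 = 2
h = ReLU(2) = 2
y = w₂h = -2×2 = -4

Backward pass:
∂L/∂y = 2(y - t) = 2(-4 - 1) = -10
∂y/∂h = w₂ = -2
∂h/∂z = 1 (ReLU derivative)
∂z/∂w₁ = x = 1

∂L/∂w₁ = -10 × -2 × 1 × 1 = 20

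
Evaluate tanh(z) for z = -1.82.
-0.9488

tanh(-1.82) = (e^(-1.82) - e^(1.82))/(e^(-1.82) + e^(1.82)) = -0.9488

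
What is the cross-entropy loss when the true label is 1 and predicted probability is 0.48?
L = 0.734

L = -1·log(0.48) - 0·log(0.52) = -log(0.48) = 0.734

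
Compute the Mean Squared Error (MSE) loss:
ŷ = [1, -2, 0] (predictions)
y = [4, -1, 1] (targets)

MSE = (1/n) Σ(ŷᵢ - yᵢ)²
MSE = 3.667

MSE = (1/3)((1-4)² + (-2--1)² + (0-1)²) = (1/3)(9 + 1 + 1) = 3.667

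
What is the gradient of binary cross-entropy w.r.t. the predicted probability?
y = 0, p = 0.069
∂L/∂p = 1.074

∂L/∂p = -y/p + (1-y)/(1-p) = 0 + 1/0.931 = 1.074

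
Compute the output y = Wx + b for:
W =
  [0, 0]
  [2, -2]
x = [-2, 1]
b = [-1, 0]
y = [-1, -6]

Wx = [0×-2 + 0×1, 2×-2 + -2×1]
   = [0, -6]
y = Wx + b = [0 + -1, -6 + 0] = [-1, -6]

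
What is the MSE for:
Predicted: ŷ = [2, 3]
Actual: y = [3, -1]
MSE = 8.5

MSE = (1/2)((2-3)² + (3--1)²) = (1/2)(1 + 16) = 8.5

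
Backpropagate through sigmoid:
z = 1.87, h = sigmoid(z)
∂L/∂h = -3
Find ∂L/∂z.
∂L/∂z = -0.3471

σ(1.87) = 0.8665
σ'(1.87) = σ(1.87)(1 - σ(1.87)) = 0.8665 × 0.1335 = 0.1157
∂L/∂z = ∂L/∂h · σ'(z) = -3 × 0.1157 = -0.3471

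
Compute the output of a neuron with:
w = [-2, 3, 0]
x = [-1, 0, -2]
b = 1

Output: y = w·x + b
y = 3

y = (-2)(-1) + (3)(0) + (0)(-2) + 1 = 3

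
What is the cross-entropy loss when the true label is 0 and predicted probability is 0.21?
L = 0.2357

L = -0·log(0.21) - 1·log(0.79) = -log(0.79) = 0.2357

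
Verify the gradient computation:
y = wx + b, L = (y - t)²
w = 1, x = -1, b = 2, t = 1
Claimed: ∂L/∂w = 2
Incorrect

y = (1)(-1) + 2 = 1
∂L/∂y = 2(y - t) = 2(1 - 1) = 0
∂y/∂w = x = -1
∂L/∂w = 0 × -1 = 0

Claimed value: 2
Incorrect: The correct gradient is 0.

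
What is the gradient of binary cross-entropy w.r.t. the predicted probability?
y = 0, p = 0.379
∂L/∂p = 1.61

∂L/∂p = -y/p + (1-y)/(1-p) = 0 + 1/0.621 = 1.61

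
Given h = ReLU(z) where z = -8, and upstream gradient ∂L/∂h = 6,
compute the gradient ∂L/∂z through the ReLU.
∂L/∂z = 0

h = ReLU(-8) = 0
Since z < 0: ∂h/∂z = 0
∂L/∂z = ∂L/∂h · ∂h/∂z = 6 × 0 = 0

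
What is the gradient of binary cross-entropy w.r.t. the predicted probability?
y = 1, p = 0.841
∂L/∂p = -1.189

∂L/∂p = -y/p + (1-y)/(1-p) = -1/0.841 + 0 = -1.189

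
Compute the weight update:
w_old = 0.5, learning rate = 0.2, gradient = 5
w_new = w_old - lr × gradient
w_new = -0.5

w_new = w - η·∂L/∂w = 0.5 - 0.2×(5) = 0.5 - (1) = -0.5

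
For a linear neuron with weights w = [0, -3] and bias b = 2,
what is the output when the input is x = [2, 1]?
y = -1

y = (0)(2) + (-3)(1) + 2 = -1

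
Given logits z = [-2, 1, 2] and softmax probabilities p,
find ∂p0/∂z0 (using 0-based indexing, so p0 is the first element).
∂p0/∂z0 = 0.01304

p = softmax(z) = [0.01321, 0.2654, 0.7214]
p0 = 0.01321

∂p0/∂z0 = p0(1 - p0) = 0.01321 × (1 - 0.01321) = 0.01304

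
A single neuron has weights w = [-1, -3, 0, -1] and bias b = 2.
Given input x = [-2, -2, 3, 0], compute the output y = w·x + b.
y = 10

y = (-1)(-2) + (-3)(-2) + (0)(3) + (-1)(0) + 2 = 10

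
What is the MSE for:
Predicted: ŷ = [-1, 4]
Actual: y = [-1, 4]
MSE = 0

MSE = (1/2)((-1--1)² + (4-4)²) = (1/2)(0 + 0) = 0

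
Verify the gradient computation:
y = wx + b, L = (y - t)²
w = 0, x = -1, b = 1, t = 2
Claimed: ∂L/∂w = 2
Correct

y = (0)(-1) + 1 = 1
∂L/∂y = 2(y - t) = 2(1 - 2) = -2
∂y/∂w = x = -1
∂L/∂w = -2 × -1 = 2

Claimed value: 2
Correct: The correct gradient is 2.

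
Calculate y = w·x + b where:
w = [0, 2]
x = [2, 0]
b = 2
y = 2

y = (0)(2) + (2)(0) + 2 = 2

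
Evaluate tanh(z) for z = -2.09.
-0.9699

tanh(-2.09) = (e^(-2.09) - e^(2.09))/(e^(-2.09) + e^(2.09)) = -0.9699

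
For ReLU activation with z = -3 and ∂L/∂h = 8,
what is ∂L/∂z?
∂L/∂z = 0

h = ReLU(-3) = 0
Since z < 0: ∂h/∂z = 0
∂L/∂z = ∂L/∂h · ∂h/∂z = 8 × 0 = 0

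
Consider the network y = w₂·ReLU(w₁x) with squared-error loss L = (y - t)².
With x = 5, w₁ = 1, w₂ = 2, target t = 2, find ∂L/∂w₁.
∂L/∂w₁ = 160

Forward pass:
z = w₁x = 1×5 = 5
h = ReLU(5) = 5
y = w₂h = 2×5 = 10

Backward pass:
∂L/∂y = 2(y - t) = 2(10 - 2) = 16
∂y/∂h = w₂ = 2
∂h/∂z = 1 (ReLU derivative)
∂z/∂w₁ = x = 5

∂L/∂w₁ = 16 × 2 × 1 × 5 = 160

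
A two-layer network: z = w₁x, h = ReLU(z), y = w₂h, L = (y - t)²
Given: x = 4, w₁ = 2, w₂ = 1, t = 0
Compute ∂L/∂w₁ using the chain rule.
∂L/∂w₁ = 64

Forward pass:
z = w₁x = 2×4 = 8
h = ReLU(8) = 8
y = w₂h = 1×8 = 8

Backward pass:
∂L/∂y = 2(y - t) = 2(8 - 0) = 16
∂y/∂h = w₂ = 1
∂h/∂z = 1 (ReLU derivative)
∂z/∂w₁ = x = 4

∂L/∂w₁ = 16 × 1 × 1 × 4 = 64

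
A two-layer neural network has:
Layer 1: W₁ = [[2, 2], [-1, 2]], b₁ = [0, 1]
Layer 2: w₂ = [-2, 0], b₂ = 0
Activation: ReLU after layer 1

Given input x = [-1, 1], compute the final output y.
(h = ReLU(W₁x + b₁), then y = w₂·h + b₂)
y = 0

Layer 1 pre-activation: z₁ = [0, 4]
After ReLU: h = [0, 4]
Layer 2 output: y = -2×0 + 0×4 + 0 = 0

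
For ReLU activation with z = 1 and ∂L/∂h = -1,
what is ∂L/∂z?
∂L/∂z = -1

h = ReLU(1) = 1
Since z > 0: ∂h/∂z = 1
∂L/∂z = ∂L/∂h · ∂h/∂z = -1 × 1 = -1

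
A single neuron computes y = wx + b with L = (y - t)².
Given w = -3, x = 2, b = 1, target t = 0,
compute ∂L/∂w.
∂L/∂w = -20

y = wx + b = (-3)(2) + 1 = -5
∂L/∂y = 2(y - t) = 2(-5 - 0) = -10
∂y/∂w = x = 2
∂L/∂w = ∂L/∂y · ∂y/∂w = -10 × 2 = -20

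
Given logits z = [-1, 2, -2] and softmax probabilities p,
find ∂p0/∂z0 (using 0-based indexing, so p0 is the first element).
∂p0/∂z0 = 0.04444

p = softmax(z) = [0.04661, 0.9362, 0.01715]
p0 = 0.04661

∂p0/∂z0 = p0(1 - p0) = 0.04661 × (1 - 0.04661) = 0.04444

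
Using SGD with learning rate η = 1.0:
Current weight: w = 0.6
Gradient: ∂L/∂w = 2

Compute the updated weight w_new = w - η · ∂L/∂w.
w_new = -1.4

w_new = w - η·∂L/∂w = 0.6 - 1.0×(2) = 0.6 - (2) = -1.4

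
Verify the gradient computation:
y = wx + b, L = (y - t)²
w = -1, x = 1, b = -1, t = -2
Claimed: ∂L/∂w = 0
Correct

y = (-1)(1) + -1 = -2
∂L/∂y = 2(y - t) = 2(-2 - -2) = 0
∂y/∂w = x = 1
∂L/∂w = 0 × 1 = 0

Claimed value: 0
Correct: The correct gradient is 0.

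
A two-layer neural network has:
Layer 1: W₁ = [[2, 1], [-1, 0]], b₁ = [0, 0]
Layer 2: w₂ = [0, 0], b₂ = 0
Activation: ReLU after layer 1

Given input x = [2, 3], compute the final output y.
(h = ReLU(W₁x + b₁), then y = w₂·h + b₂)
y = 0

Layer 1 pre-activation: z₁ = [7, -2]
After ReLU: h = [7, 0]
Layer 2 output: y = 0×7 + 0×0 + 0 = 0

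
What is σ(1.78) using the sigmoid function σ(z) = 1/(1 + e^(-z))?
0.8557

sigmoid(1.78) = 1/(1 + e^(-1.78)) = 1/(1 + 0.1686) = 0.8557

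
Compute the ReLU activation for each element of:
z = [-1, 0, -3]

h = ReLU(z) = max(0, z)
h = [0, 0, 0]

ReLU applied element-wise: max(0,-1)=0, max(0,0)=0, max(0,-3)=0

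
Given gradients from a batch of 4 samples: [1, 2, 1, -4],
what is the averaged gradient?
Average gradient = 0

Average = (1/4)(1 + 2 + 1 + -4) = 0/4 = 0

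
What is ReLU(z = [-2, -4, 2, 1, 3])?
h = [0, 0, 2, 1, 3]

ReLU applied element-wise: max(0,-2)=0, max(0,-4)=0, max(0,2)=2, max(0,1)=1, max(0,3)=3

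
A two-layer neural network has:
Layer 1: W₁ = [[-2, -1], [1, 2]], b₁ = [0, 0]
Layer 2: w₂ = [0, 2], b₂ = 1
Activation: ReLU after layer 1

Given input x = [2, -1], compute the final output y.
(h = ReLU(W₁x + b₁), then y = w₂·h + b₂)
y = 1

Layer 1 pre-activation: z₁ = [-3, 0]
After ReLU: h = [0, 0]
Layer 2 output: y = 0×0 + 2×0 + 1 = 1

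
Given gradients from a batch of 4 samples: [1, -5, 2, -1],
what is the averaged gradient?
Average gradient = -0.75

Average = (1/4)(1 + -5 + 2 + -1) = -3/4 = -0.75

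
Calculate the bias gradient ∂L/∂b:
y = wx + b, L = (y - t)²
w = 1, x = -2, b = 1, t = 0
∂L/∂b = -2

y = wx + b = (1)(-2) + 1 = -1
∂L/∂y = 2(y - t) = 2(-1 - 0) = -2
∂y/∂b = 1
∂L/∂b = ∂L/∂y · ∂y/∂b = -2 × 1 = -2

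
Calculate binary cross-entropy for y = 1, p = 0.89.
L = 0.1165

L = -1·log(0.89) - 0·log(0.11) = -log(0.89) = 0.1165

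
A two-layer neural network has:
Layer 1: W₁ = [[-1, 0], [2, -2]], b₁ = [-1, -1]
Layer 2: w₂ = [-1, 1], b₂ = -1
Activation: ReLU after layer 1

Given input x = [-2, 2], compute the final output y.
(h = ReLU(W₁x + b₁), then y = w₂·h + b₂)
y = -2

Layer 1 pre-activation: z₁ = [1, -9]
After ReLU: h = [1, 0]
Layer 2 output: y = -1×1 + 1×0 + -1 = -2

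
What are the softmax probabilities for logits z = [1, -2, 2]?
p = [0.2654, 0.0132, 0.7214]

exp(z) = [2.718, 0.1353, 7.389]
Sum = 10.24
p = [0.2654, 0.0132, 0.7214]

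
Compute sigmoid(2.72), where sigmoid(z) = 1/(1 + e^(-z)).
0.9382

sigmoid(2.72) = 1/(1 + e^(-2.72)) = 1/(1 + 0.06587) = 0.9382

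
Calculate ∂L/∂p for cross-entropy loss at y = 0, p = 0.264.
∂L/∂p = 1.359

∂L/∂p = -y/p + (1-y)/(1-p) = 0 + 1/0.736 = 1.359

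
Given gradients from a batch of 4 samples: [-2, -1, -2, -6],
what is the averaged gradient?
Average gradient = -2.75

Average = (1/4)(-2 + -1 + -2 + -6) = -11/4 = -2.75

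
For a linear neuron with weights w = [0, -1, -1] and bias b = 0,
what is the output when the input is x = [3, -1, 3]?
y = -2

y = (0)(3) + (-1)(-1) + (-1)(3) + 0 = -2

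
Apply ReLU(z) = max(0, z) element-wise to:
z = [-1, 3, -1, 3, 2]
h = [0, 3, 0, 3, 2]

ReLU applied element-wise: max(0,-1)=0, max(0,3)=3, max(0,-1)=0, max(0,3)=3, max(0,2)=2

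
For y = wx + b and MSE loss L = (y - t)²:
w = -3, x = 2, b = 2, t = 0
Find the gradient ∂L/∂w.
∂L/∂w = -16

y = wx + b = (-3)(2) + 2 = -4
∂L/∂y = 2(y - t) = 2(-4 - 0) = -8
∂y/∂w = x = 2
∂L/∂w = ∂L/∂y · ∂y/∂w = -8 × 2 = -16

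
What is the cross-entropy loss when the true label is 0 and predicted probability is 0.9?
L = 2.303

L = -0·log(0.9) - 1·log(0.1) = -log(0.1) = 2.303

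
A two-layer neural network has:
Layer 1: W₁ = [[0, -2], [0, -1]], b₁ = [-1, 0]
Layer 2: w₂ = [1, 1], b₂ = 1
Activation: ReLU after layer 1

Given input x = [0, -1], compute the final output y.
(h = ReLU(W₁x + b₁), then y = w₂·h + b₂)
y = 3

Layer 1 pre-activation: z₁ = [1, 1]
After ReLU: h = [1, 1]
Layer 2 output: y = 1×1 + 1×1 + 1 = 3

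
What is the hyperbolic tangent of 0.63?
0.5581

tanh(0.63) = (e^(0.63) - e^(-0.63))/(e^(0.63) + e^(-0.63)) = 0.5581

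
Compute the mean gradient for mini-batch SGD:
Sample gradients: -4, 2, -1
Average gradient = -1

Average = (1/3)(-4 + 2 + -1) = -3/3 = -1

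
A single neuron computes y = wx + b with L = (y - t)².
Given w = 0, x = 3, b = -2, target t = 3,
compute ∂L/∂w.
∂L/∂w = -30

y = wx + b = (0)(3) + -2 = -2
∂L/∂y = 2(y - t) = 2(-2 - 3) = -10
∂y/∂w = x = 3
∂L/∂w = ∂L/∂y · ∂y/∂w = -10 × 3 = -30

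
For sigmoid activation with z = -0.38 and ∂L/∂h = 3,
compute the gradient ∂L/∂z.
∂L/∂z = 0.7236

σ(-0.38) = 0.4061
σ'(-0.38) = σ(-0.38)(1 - σ(-0.38)) = 0.4061 × 0.5939 = 0.2412
∂L/∂z = ∂L/∂h · σ'(z) = 3 × 0.2412 = 0.7236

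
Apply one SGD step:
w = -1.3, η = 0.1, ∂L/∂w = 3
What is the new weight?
w_new = -1.6

w_new = w - η·∂L/∂w = -1.3 - 0.1×(3) = -1.3 - (0.3) = -1.6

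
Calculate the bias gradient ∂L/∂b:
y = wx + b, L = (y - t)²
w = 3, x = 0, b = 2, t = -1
∂L/∂b = 6

y = wx + b = (3)(0) + 2 = 2
∂L/∂y = 2(y - t) = 2(2 - -1) = 6
∂y/∂b = 1
∂L/∂b = ∂L/∂y · ∂y/∂b = 6 × 1 = 6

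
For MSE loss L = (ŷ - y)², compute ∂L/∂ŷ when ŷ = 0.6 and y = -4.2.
∂L/∂ŷ = 9.6

∂L/∂ŷ = 2(ŷ - y) = 2(0.6 - -4.2) = 2(4.8) = 9.6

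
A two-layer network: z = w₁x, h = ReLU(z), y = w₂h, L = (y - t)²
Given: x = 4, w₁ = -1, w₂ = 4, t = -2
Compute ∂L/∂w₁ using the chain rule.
∂L/∂w₁ = 0

Forward pass:
z = w₁x = -1×4 = -4
h = ReLU(-4) = 0
y = w₂h = 4×0 = 0

Backward pass:
∂L/∂y = 2(y - t) = 2(0 - -2) = 4
∂y/∂h = w₂ = 4
∂h/∂z = 0 (ReLU derivative)
∂z/∂w₁ = x = 4

∂L/∂w₁ = 4 × 4 × 0 × 4 = 0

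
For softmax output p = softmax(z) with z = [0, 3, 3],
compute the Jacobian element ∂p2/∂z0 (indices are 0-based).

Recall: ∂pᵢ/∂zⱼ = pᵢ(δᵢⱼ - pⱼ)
∂p2/∂z0 = -0.01185

p = softmax(z) = [0.02429, 0.4879, 0.4879]
p2 = 0.4879, p0 = 0.02429

∂p2/∂z0 = -p2 × p0 = -0.4879 × 0.02429 = -0.01185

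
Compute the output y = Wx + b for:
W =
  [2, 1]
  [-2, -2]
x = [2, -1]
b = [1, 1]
y = [4, -1]

Wx = [2×2 + 1×-1, -2×2 + -2×-1]
   = [3, -2]
y = Wx + b = [3 + 1, -2 + 1] = [4, -1]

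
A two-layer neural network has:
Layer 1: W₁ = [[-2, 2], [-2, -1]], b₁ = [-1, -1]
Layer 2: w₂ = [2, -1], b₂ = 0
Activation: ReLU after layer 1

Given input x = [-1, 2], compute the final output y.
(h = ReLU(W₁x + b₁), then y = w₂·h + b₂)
y = 10

Layer 1 pre-activation: z₁ = [5, -1]
After ReLU: h = [5, 0]
Layer 2 output: y = 2×5 + -1×0 + 0 = 10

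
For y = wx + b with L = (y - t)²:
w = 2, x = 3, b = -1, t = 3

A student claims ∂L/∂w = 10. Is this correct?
Incorrect

y = (2)(3) + -1 = 5
∂L/∂y = 2(y - t) = 2(5 - 3) = 4
∂y/∂w = x = 3
∂L/∂w = 4 × 3 = 12

Claimed value: 10
Incorrect: The correct gradient is 12.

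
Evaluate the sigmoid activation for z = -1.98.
0.1213

sigmoid(-1.98) = 1/(1 + e^(1.98)) = 1/(1 + 7.243) = 0.1213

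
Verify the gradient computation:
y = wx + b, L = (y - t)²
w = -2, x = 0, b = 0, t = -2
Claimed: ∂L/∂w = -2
Incorrect

y = (-2)(0) + 0 = 0
∂L/∂y = 2(y - t) = 2(0 - -2) = 4
∂y/∂w = x = 0
∂L/∂w = 4 × 0 = 0

Claimed value: -2
Incorrect: The correct gradient is 0.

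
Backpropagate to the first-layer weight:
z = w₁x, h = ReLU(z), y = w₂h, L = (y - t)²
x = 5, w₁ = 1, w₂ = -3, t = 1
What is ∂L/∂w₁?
∂L/∂w₁ = 480

Forward pass:
z = w₁x = 1×5 = 5
h = ReLU(5) = 5
y = w₂h = -3×5 = -15

Backward pass:
∂L/∂y = 2(y - t) = 2(-15 - 1) = -32
∂y/∂h = w₂ = -3
∂h/∂z = 1 (ReLU derivative)
∂z/∂w₁ = x = 5

∂L/∂w₁ = -32 × -3 × 1 × 5 = 480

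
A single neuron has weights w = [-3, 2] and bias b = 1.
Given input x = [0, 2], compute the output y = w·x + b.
y = 5

y = (-3)(0) + (2)(2) + 1 = 5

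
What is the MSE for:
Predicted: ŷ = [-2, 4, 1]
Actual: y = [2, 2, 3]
MSE = 8

MSE = (1/3)((-2-2)² + (4-2)² + (1-3)²) = (1/3)(16 + 4 + 4) = 8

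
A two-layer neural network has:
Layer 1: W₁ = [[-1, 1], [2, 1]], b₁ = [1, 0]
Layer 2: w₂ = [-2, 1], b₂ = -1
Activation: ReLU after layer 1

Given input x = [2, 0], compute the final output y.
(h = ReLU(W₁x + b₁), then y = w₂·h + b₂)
y = 3

Layer 1 pre-activation: z₁ = [-1, 4]
After ReLU: h = [0, 4]
Layer 2 output: y = -2×0 + 1×4 + -1 = 3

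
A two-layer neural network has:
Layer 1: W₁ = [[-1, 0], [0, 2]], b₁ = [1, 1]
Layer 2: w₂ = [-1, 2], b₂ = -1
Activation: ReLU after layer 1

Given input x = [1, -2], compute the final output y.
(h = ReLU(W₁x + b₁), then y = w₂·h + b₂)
y = -1

Layer 1 pre-activation: z₁ = [0, -3]
After ReLU: h = [0, 0]
Layer 2 output: y = -1×0 + 2×0 + -1 = -1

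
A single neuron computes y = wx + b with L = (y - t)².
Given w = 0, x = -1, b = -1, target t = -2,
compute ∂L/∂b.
∂L/∂b = 2

y = wx + b = (0)(-1) + -1 = -1
∂L/∂y = 2(y - t) = 2(-1 - -2) = 2
∂y/∂b = 1
∂L/∂b = ∂L/∂y · ∂y/∂b = 2 × 1 = 2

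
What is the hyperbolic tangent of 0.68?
0.5915

tanh(0.68) = (e^(0.68) - e^(-0.68))/(e^(0.68) + e^(-0.68)) = 0.5915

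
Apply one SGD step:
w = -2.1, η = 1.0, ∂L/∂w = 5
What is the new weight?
w_new = -7.1

w_new = w - η·∂L/∂w = -2.1 - 1.0×(5) = -2.1 - (5) = -7.1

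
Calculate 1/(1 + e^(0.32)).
0.4207

sigmoid(-0.32) = 1/(1 + e^(0.32)) = 1/(1 + 1.377) = 0.4207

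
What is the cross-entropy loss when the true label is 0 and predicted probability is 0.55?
L = 0.7985

L = -0·log(0.55) - 1·log(0.45) = -log(0.45) = 0.7985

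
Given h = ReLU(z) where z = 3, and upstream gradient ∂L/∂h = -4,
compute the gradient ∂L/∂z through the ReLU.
∂L/∂z = -4

h = ReLU(3) = 3
Since z > 0: ∂h/∂z = 1
∂L/∂z = ∂L/∂h · ∂h/∂z = -4 × 1 = -4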